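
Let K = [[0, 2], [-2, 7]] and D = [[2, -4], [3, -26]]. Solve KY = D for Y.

Y = [[2, 6], [1, -2]]

Since K multiplies Y on the left, Y = K⁻¹D.
det K = 4, so K⁻¹ = [[7/4, -1/2], [1/2, 0]].
Y = K⁻¹D = [[7/4, -1/2], [1/2, 0]] · [[2, -4], [3, -26]] = [[2, 6], [1, -2]].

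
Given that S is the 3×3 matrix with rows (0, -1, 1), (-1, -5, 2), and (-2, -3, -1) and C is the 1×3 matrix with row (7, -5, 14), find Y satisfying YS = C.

Y = [[-2, 5, -6]]

S is on the right of Y, so right-multiply by S⁻¹: Y = CS⁻¹.
S has determinant -2; S⁻¹ = [[-11/2, 2, -3/2], [5/2, -1, 1/2], [7/2, -1, 1/2]].
Y = CS⁻¹ = [[7, -5, 14]] · [[-11/2, 2, -3/2], [5/2, -1, 1/2], [7/2, -1, 1/2]] = [[-2, 5, -6]].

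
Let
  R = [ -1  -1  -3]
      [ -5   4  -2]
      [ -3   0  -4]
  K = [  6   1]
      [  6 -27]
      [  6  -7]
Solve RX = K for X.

R is on the left of X, so left-multiply by R⁻¹: X = R⁻¹K.
det R = -6; the adjugate gives R⁻¹ = [[8/3, 2/3, -7/3], [7/3, 5/6, -13/6], [-2, -1/2, 3/2]].
X = R⁻¹K = [[8/3, 2/3, -7/3], [7/3, 5/6, -13/6], [-2, -1/2, 3/2]] · [[6, 1], [6, -27], [6, -7]] = [[6, 1], [6, -5], [-6, 1]].

X = [[6, 1], [6, -5], [-6, 1]]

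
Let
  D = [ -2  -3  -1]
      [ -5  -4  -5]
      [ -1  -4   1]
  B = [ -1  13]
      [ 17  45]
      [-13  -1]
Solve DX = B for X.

Since D multiplies X on the left, X = D⁻¹B.
D has determinant 2; D⁻¹ = [[-12, 7/2, 11/2], [5, -3/2, -5/2], [8, -5/2, -7/2]].
X = D⁻¹B = [[-12, 7/2, 11/2], [5, -3/2, -5/2], [8, -5/2, -7/2]] · [[-1, 13], [17, 45], [-13, -1]] = [[0, -4], [2, 0], [-5, -5]].

X = [[0, -4], [2, 0], [-5, -5]]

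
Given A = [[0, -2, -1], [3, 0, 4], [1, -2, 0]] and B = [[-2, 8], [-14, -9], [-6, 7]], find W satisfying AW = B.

Since A multiplies W on the left, W = A⁻¹B.
det A = -2, so A⁻¹ = [[-4, -1, 4], [-2, -1/2, 3/2], [3, 1, -3]].
W = A⁻¹B = [[-4, -1, 4], [-2, -1/2, 3/2], [3, 1, -3]] · [[-2, 8], [-14, -9], [-6, 7]] = [[-2, 5], [2, -1], [-2, -6]].

W = [[-2, 5], [2, -1], [-2, -6]]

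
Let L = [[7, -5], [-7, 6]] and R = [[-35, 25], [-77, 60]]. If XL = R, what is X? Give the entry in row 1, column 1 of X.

L is on the right of X, so right-multiply by L⁻¹: X = RL⁻¹.
L has determinant 7; L⁻¹ = [[6/7, 5/7], [1, 1]].
X = RL⁻¹ = [[-35, 25], [-77, 60]] · [[6/7, 5/7], [1, 1]] = [[-5, 0], [-6, 5]].

-5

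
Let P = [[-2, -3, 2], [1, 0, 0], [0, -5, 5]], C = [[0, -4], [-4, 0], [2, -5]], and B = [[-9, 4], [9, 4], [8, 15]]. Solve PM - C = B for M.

PM = B + C = [[-9, 0], [5, 4], [10, 10]].
P is on the left of M, so left-multiply by P⁻¹: M = P⁻¹(B + C).
det P = 5; the adjugate gives P⁻¹ = [[0, 1, 0], [-1, -2, 2/5], [-1, -2, 3/5]].
M = P⁻¹(B + C) = [[5, 4], [3, -4], [5, -2]].

M = [[5, 4], [3, -4], [5, -2]]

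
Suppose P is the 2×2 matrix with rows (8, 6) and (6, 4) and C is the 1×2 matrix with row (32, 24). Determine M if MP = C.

M = [[4, 0]]

Right-multiplying both sides by P⁻¹ gives M = CP⁻¹.
det P = -4; the adjugate gives P⁻¹ = [[-1, 3/2], [3/2, -2]].
M = CP⁻¹ = [[32, 24]] · [[-1, 3/2], [3/2, -2]] = [[4, 0]].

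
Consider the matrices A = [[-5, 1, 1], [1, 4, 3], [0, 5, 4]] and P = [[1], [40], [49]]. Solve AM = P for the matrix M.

M = [[2], [5], [6]]

Since A multiplies M on the left, M = A⁻¹P.
det A = -4, so A⁻¹ = [[-1/4, -1/4, 1/4], [1, 5, -4], [-5/4, -25/4, 21/4]].
M = A⁻¹P = [[-1/4, -1/4, 1/4], [1, 5, -4], [-5/4, -25/4, 21/4]] · [[1], [40], [49]] = [[2], [5], [6]].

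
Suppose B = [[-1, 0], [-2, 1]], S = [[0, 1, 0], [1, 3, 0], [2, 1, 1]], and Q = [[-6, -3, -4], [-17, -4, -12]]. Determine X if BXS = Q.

Left-multiply by B⁻¹ and right-multiply by S⁻¹: X = B⁻¹QS⁻¹.
B has determinant -1; B⁻¹ = [[-1, 0], [-2, 1]].
det S = -1, so S⁻¹ = [[-3, 1, 0], [1, 0, 0], [5, -2, 1]].
B⁻¹Q = [[6, 3, 4], [-5, 2, -4]].
X = (B⁻¹Q)S⁻¹ = [[5, -2, 4], [-3, 3, -4]].

X = [[5, -2, 4], [-3, 3, -4]]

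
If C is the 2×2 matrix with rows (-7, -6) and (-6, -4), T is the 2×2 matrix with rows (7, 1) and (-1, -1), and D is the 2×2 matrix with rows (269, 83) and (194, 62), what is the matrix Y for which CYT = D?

Y = [[-1, 4], [-4, 4]]

Left-multiply by C⁻¹ and right-multiply by T⁻¹: Y = C⁻¹DT⁻¹.
det C = -8; the adjugate gives C⁻¹ = [[1/2, -3/4], [-3/4, 7/8]].
det T = -6, so T⁻¹ = [[1/6, 1/6], [-1/6, -7/6]].
C⁻¹D = [[-11, -5], [-32, -8]].
Y = (C⁻¹D)T⁻¹ = [[-1, 4], [-4, 4]].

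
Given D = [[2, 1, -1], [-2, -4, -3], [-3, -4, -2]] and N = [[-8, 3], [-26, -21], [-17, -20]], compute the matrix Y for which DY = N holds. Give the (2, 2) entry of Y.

Left-multiplying both sides by D⁻¹ gives Y = D⁻¹N.
det D = 1; the adjugate gives D⁻¹ = [[-4, 6, -7], [5, -7, 8], [-4, 5, -6]].
Y = D⁻¹N = [[-4, 6, -7], [5, -7, 8], [-4, 5, -6]] · [[-8, 3], [-26, -21], [-17, -20]] = [[-5, 2], [6, 2], [4, 3]].

2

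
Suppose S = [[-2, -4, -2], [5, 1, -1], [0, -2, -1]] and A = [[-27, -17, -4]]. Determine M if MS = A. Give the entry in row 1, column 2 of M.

-3

Since S sits to the right of M, M = AS⁻¹.
S has determinant 6; S⁻¹ = [[-1/2, 0, 1], [5/6, 1/3, -2], [-5/3, -2/3, 3]].
M = AS⁻¹ = [[-27, -17, -4]] · [[-1/2, 0, 1], [5/6, 1/3, -2], [-5/3, -2/3, 3]] = [[6, -3, -5]].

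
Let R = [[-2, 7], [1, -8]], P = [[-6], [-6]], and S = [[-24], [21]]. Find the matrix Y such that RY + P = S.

RY = S − P = [[-18], [27]].
Since R multiplies Y on the left, Y = R⁻¹(S − P).
det R = 9; the adjugate gives R⁻¹ = [[-8/9, -7/9], [-1/9, -2/9]].
Y = R⁻¹(S − P) = [[-5], [-4]].

Y = [[-5], [-4]]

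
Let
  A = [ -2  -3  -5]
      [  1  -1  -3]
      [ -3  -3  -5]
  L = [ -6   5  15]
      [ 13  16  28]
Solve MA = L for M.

M = [[-1, -5, 1], [-1, -1, -4]]

Right-multiplying both sides by A⁻¹ gives M = LA⁻¹.
A has determinant -4; A⁻¹ = [[1, 0, -1], [-7/2, 5/4, 11/4], [3/2, -3/4, -5/4]].
M = LA⁻¹ = [[-6, 5, 15], [13, 16, 28]] · [[1, 0, -1], [-7/2, 5/4, 11/4], [3/2, -3/4, -5/4]] = [[-1, -5, 1], [-1, -1, -4]].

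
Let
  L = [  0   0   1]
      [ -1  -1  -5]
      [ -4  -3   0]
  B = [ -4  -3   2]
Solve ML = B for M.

L is on the right of M, so right-multiply by L⁻¹: M = BL⁻¹.
L has determinant -1; L⁻¹ = [[15, 3, -1], [-20, -4, 1], [1, 0, 0]].
M = BL⁻¹ = [[-4, -3, 2]] · [[15, 3, -1], [-20, -4, 1], [1, 0, 0]] = [[2, 0, 1]].

M = [[2, 0, 1]]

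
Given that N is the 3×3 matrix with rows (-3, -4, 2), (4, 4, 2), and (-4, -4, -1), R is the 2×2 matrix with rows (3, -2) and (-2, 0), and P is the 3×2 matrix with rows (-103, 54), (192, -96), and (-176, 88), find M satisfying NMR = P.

M = [[5, -5], [5, 0], [4, -2]]

Left-multiply by N⁻¹ and right-multiply by R⁻¹: M = N⁻¹PR⁻¹.
det N = 4; the adjugate gives N⁻¹ = [[1, -3, -4], [-1, 11/4, 7/2], [0, 1, 1]].
det R = -4, so R⁻¹ = [[0, -1/2], [-1/2, -3/4]].
N⁻¹P = [[25, -10], [15, -10], [16, -8]].
M = (N⁻¹P)R⁻¹ = [[5, -5], [5, 0], [4, -2]].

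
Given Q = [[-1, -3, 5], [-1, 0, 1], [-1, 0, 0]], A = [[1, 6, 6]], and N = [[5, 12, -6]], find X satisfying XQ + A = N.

XQ = N − A = [[4, 6, -12]].
Right-multiplying both sides by Q⁻¹ gives X = (N − A)Q⁻¹.
det Q = 3, so Q⁻¹ = [[0, 0, -1], [-1/3, 5/3, -4/3], [0, 1, -1]].
X = (N − A)Q⁻¹ = [[-2, -2, 0]].

X = [[-2, -2, 0]]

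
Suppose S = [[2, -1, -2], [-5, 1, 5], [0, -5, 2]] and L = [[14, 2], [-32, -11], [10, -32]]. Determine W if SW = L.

W = [[6, -3], [-2, 4], [0, -6]]

Left-multiplying both sides by S⁻¹ gives W = S⁻¹L.
det S = -6; the adjugate gives S⁻¹ = [[-9/2, -2, 1/2], [-5/3, -2/3, 0], [-25/6, -5/3, 1/2]].
W = S⁻¹L = [[-9/2, -2, 1/2], [-5/3, -2/3, 0], [-25/6, -5/3, 1/2]] · [[14, 2], [-32, -11], [10, -32]] = [[6, -3], [-2, 4], [0, -6]].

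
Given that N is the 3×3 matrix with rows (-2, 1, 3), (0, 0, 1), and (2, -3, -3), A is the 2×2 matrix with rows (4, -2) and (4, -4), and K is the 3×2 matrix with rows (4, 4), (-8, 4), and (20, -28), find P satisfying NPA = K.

P = [[-5, 0], [0, -3], [-2, 0]]

Left-multiply by N⁻¹ and right-multiply by A⁻¹: P = N⁻¹KA⁻¹.
N has determinant -4; N⁻¹ = [[-3/4, 3/2, -1/4], [-1/2, 0, -1/2], [0, 1, 0]].
det A = -8; the adjugate gives A⁻¹ = [[1/2, -1/4], [1/2, -1/2]].
N⁻¹K = [[-20, 10], [-12, 12], [-8, 4]].
P = (N⁻¹K)A⁻¹ = [[-5, 0], [0, -3], [-2, 0]].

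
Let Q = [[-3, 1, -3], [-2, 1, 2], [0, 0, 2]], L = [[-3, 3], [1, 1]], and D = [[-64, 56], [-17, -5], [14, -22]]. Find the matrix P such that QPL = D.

P = [[-3, 3], [2, -1], [-3, -2]]

Isolating P: multiply by Q⁻¹ from the left and L⁻¹ from the right, so P = Q⁻¹DL⁻¹.
Q has determinant -2; Q⁻¹ = [[-1, 1, -5/2], [-2, 3, -6], [0, 0, 1/2]].
det L = -6; the adjugate gives L⁻¹ = [[-1/6, 1/2], [1/6, 1/2]].
Q⁻¹D = [[12, -6], [-7, 5], [7, -11]].
P = (Q⁻¹D)L⁻¹ = [[-3, 3], [2, -1], [-3, -2]].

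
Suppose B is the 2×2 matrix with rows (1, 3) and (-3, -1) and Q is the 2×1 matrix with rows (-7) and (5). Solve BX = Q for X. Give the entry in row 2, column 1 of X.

Since B multiplies X on the left, X = B⁻¹Q.
det B = 8; the adjugate gives B⁻¹ = [[-1/8, -3/8], [3/8, 1/8]].
X = B⁻¹Q = [[-1/8, -3/8], [3/8, 1/8]] · [[-7], [5]] = [[-1], [-2]].

-2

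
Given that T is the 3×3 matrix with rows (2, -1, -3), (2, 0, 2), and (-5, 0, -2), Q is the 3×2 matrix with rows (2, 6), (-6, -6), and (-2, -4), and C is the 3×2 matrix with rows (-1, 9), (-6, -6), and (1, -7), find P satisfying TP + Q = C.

TP = C − Q = [[-3, 3], [0, 0], [3, -3]].
Left-multiplying both sides by T⁻¹ gives P = T⁻¹(C − Q).
det T = 6, so T⁻¹ = [[0, -1/3, -1/3], [-1, -19/6, -5/3], [0, 5/6, 1/3]].
P = T⁻¹(C − Q) = [[-1, 1], [-2, 2], [1, -1]].

P = [[-1, 1], [-2, 2], [1, -1]]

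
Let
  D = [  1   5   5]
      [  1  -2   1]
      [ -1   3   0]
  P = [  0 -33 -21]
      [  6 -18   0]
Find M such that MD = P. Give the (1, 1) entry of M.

-4

Since D sits to the right of M, M = PD⁻¹.
D has determinant -3; D⁻¹ = [[1, -5, -5], [1/3, -5/3, -4/3], [-1/3, 8/3, 7/3]].
M = PD⁻¹ = [[0, -33, -21], [6, -18, 0]] · [[1, -5, -5], [1/3, -5/3, -4/3], [-1/3, 8/3, 7/3]] = [[-4, -1, -5], [0, 0, -6]].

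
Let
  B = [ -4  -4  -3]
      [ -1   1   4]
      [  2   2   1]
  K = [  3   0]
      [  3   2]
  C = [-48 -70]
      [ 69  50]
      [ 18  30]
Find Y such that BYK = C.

Y = [[-3, 0], [-1, 5], [-1, 5]]

Left-multiply by B⁻¹ and right-multiply by K⁻¹: Y = B⁻¹CK⁻¹.
det B = 4, so B⁻¹ = [[-7/4, -1/2, -13/4], [9/4, 1/2, 19/4], [-1, 0, -2]].
K has determinant 6; K⁻¹ = [[1/3, 0], [-1/2, 1/2]].
B⁻¹C = [[-9, 0], [12, 10], [12, 10]].
Y = (B⁻¹C)K⁻¹ = [[-3, 0], [-1, 5], [-1, 5]].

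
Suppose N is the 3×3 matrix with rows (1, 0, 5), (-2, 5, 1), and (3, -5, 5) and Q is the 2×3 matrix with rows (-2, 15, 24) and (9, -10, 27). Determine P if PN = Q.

P = [[3, 4, 1], [1, 2, 4]]

Right-multiplying both sides by N⁻¹ gives P = QN⁻¹.
det N = 5; the adjugate gives N⁻¹ = [[6, -5, -5], [13/5, -2, -11/5], [-1, 1, 1]].
P = QN⁻¹ = [[-2, 15, 24], [9, -10, 27]] · [[6, -5, -5], [13/5, -2, -11/5], [-1, 1, 1]] = [[3, 4, 1], [1, 2, 4]].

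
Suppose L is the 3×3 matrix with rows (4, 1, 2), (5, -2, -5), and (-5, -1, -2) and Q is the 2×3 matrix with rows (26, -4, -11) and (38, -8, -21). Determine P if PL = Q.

Right-multiplying both sides by L⁻¹ gives P = QL⁻¹.
det L = 1; the adjugate gives L⁻¹ = [[-1, 0, -1], [35, 2, 30], [-15, -1, -13]].
P = QL⁻¹ = [[26, -4, -11], [38, -8, -21]] · [[-1, 0, -1], [35, 2, 30], [-15, -1, -13]] = [[-1, 3, -3], [-3, 5, -5]].

P = [[-1, 3, -3], [-3, 5, -5]]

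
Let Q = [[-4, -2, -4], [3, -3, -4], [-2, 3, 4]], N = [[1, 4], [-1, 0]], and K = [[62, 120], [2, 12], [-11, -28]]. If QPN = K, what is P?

P = [[-4, 5], [-1, 2], [-3, 2]]

Isolating P: multiply by Q⁻¹ from the left and N⁻¹ from the right, so P = Q⁻¹KN⁻¹.
det Q = -4; the adjugate gives Q⁻¹ = [[0, 1, 1], [1, 6, 7], [-3/4, -4, -9/2]].
det N = 4, so N⁻¹ = [[0, -1], [1/4, 1/4]].
Q⁻¹K = [[-9, -16], [-3, -4], [-5, -12]].
P = (Q⁻¹K)N⁻¹ = [[-4, 5], [-1, 2], [-3, 2]].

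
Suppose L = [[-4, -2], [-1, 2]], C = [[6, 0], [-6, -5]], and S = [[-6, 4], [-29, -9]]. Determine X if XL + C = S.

X = [[2, 4], [5, 3]]

XL = S − C = [[-12, 4], [-23, -4]].
Since L sits to the right of X, X = (S − C)L⁻¹.
det L = -10, so L⁻¹ = [[-1/5, -1/5], [-1/10, 2/5]].
X = (S − C)L⁻¹ = [[2, 4], [5, 3]].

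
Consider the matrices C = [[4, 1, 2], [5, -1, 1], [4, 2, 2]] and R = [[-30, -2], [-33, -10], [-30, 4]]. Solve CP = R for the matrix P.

P = [[-6, 0], [0, 6], [-3, -4]]

Left-multiplying both sides by C⁻¹ gives P = C⁻¹R.
det C = 6; the adjugate gives C⁻¹ = [[-2/3, 1/3, 1/2], [-1, 0, 1], [7/3, -2/3, -3/2]].
P = C⁻¹R = [[-2/3, 1/3, 1/2], [-1, 0, 1], [7/3, -2/3, -3/2]] · [[-30, -2], [-33, -10], [-30, 4]] = [[-6, 0], [0, 6], [-3, -4]].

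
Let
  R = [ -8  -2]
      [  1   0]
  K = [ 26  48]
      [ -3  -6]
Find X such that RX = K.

X = [[-3, -6], [-1, 0]]

Left-multiplying both sides by R⁻¹ gives X = R⁻¹K.
det R = 2, so R⁻¹ = [[0, 1], [-1/2, -4]].
X = R⁻¹K = [[0, 1], [-1/2, -4]] · [[26, 48], [-3, -6]] = [[-3, -6], [-1, 0]].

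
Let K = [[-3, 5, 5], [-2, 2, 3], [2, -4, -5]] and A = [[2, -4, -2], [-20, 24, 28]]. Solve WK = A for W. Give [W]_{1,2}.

Since K sits to the right of W, W = AK⁻¹.
K has determinant -6; K⁻¹ = [[-1/3, -5/6, -5/6], [2/3, -5/6, 1/6], [-2/3, 1/3, -2/3]].
W = AK⁻¹ = [[2, -4, -2], [-20, 24, 28]] · [[-1/3, -5/6, -5/6], [2/3, -5/6, 1/6], [-2/3, 1/3, -2/3]] = [[-2, 1, -1], [4, 6, 2]].

1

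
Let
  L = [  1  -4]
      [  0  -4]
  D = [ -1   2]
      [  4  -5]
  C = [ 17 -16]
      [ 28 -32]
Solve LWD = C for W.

W = [[3, -2], [-1, -2]]

Left-multiply by L⁻¹ and right-multiply by D⁻¹: W = L⁻¹CD⁻¹.
L has determinant -4; L⁻¹ = [[1, -1], [0, -1/4]].
det D = -3; the adjugate gives D⁻¹ = [[5/3, 2/3], [4/3, 1/3]].
L⁻¹C = [[-11, 16], [-7, 8]].
W = (L⁻¹C)D⁻¹ = [[3, -2], [-1, -2]].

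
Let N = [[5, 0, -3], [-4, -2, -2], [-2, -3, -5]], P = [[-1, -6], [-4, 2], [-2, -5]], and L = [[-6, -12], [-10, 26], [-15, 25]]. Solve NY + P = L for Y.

Y = [[-1, -3], [5, -3], [0, -3]]

NY = L − P = [[-5, -6], [-6, 24], [-13, 30]].
Since N multiplies Y on the left, Y = N⁻¹(L − P).
N has determinant -4; N⁻¹ = [[-1, -9/4, 3/2], [4, 31/4, -11/2], [-2, -15/4, 5/2]].
Y = N⁻¹(L − P) = [[-1, -3], [5, -3], [0, -3]].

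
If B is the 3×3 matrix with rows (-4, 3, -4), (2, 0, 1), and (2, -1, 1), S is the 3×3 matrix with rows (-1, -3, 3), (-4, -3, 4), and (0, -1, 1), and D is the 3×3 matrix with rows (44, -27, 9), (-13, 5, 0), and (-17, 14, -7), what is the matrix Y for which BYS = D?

Y = [[-3, 2, -2], [4, -2, 3], [-1, 1, 5]]

Isolating Y: multiply by B⁻¹ from the left and S⁻¹ from the right, so Y = B⁻¹DS⁻¹.
det B = 4; the adjugate gives B⁻¹ = [[1/4, 1/4, 3/4], [0, 1, -1], [-1/2, 1/2, -3/2]].
S has determinant -1; S⁻¹ = [[-1, 0, 3], [-4, 1, 8], [-4, 1, 9]].
B⁻¹D = [[-5, 5, -3], [4, -9, 7], [-3, -5, 6]].
Y = (B⁻¹D)S⁻¹ = [[-3, 2, -2], [4, -2, 3], [-1, 1, 5]].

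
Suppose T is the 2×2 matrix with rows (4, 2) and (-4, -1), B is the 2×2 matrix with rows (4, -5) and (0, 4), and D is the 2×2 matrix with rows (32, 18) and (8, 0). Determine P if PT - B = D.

PT = D + B = [[36, 13], [8, 4]].
T is on the right of P, so right-multiply by T⁻¹: P = (D + B)T⁻¹.
T has determinant 4; T⁻¹ = [[-1/4, -1/2], [1, 1]].
P = (D + B)T⁻¹ = [[4, -5], [2, 0]].

P = [[4, -5], [2, 0]]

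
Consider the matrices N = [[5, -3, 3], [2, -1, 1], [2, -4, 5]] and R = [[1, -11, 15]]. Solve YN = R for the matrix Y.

Y = [[-3, 4, 4]]

N is on the right of Y, so right-multiply by N⁻¹: Y = RN⁻¹.
det N = 1, so N⁻¹ = [[-1, 3, 0], [-8, 19, 1], [-6, 14, 1]].
Y = RN⁻¹ = [[1, -11, 15]] · [[-1, 3, 0], [-8, 19, 1], [-6, 14, 1]] = [[-3, 4, 4]].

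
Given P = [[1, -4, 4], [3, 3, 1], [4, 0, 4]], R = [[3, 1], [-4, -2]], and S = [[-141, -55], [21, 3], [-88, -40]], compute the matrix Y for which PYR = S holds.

Isolating Y: multiply by P⁻¹ from the left and R⁻¹ from the right, so Y = P⁻¹SR⁻¹.
P has determinant -4; P⁻¹ = [[-3, -4, 4], [2, 3, -11/4], [3, 4, -15/4]].
det R = -2; the adjugate gives R⁻¹ = [[1, 1/2], [-2, -3/2]].
P⁻¹S = [[-13, -7], [23, 9], [-9, -3]].
Y = (P⁻¹S)R⁻¹ = [[1, 4], [5, -2], [-3, 0]].

Y = [[1, 4], [5, -2], [-3, 0]]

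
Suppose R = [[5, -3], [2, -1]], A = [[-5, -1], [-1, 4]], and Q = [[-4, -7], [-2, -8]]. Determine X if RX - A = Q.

RX = Q + A = [[-9, -8], [-3, -4]].
Since R multiplies X on the left, X = R⁻¹(Q + A).
R has determinant 1; R⁻¹ = [[-1, 3], [-2, 5]].
X = R⁻¹(Q + A) = [[0, -4], [3, -4]].

X = [[0, -4], [3, -4]]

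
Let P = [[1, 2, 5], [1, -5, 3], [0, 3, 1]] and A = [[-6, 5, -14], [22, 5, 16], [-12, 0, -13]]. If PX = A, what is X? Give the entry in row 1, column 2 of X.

5

P is on the left of X, so left-multiply by P⁻¹: X = P⁻¹A.
P has determinant -1; P⁻¹ = [[14, -13, -31], [1, -1, -2], [-3, 3, 7]].
X = P⁻¹A = [[14, -13, -31], [1, -1, -2], [-3, 3, 7]] · [[-6, 5, -14], [22, 5, 16], [-12, 0, -13]] = [[2, 5, -1], [-4, 0, -4], [0, 0, -1]].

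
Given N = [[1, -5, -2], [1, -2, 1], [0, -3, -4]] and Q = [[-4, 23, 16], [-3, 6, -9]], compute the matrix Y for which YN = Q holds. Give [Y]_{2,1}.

Since N sits to the right of Y, Y = QN⁻¹.
det N = -3; the adjugate gives N⁻¹ = [[-11/3, 14/3, 3], [-4/3, 4/3, 1], [1, -1, -1]].
Y = QN⁻¹ = [[-4, 23, 16], [-3, 6, -9]] · [[-11/3, 14/3, 3], [-4/3, 4/3, 1], [1, -1, -1]] = [[0, -4, -5], [-6, 3, 6]].

-6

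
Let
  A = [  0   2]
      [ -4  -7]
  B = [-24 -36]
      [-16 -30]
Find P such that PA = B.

P = [[3, 6], [-1, 4]]

Since A sits to the right of P, P = BA⁻¹.
det A = 8; the adjugate gives A⁻¹ = [[-7/8, -1/4], [1/2, 0]].
P = BA⁻¹ = [[-24, -36], [-16, -30]] · [[-7/8, -1/4], [1/2, 0]] = [[3, 6], [-1, 4]].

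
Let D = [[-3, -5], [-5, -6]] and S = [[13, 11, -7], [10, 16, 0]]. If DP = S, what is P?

P = [[4, -2, -6], [-5, -1, 5]]

D is on the left of P, so left-multiply by D⁻¹: P = D⁻¹S.
det D = -7; the adjugate gives D⁻¹ = [[6/7, -5/7], [-5/7, 3/7]].
P = D⁻¹S = [[6/7, -5/7], [-5/7, 3/7]] · [[13, 11, -7], [10, 16, 0]] = [[4, -2, -6], [-5, -1, 5]].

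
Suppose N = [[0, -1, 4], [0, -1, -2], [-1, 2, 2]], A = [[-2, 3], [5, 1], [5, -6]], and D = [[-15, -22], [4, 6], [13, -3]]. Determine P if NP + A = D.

P = [[-2, -3], [5, 5], [-2, -5]]

NP = D − A = [[-13, -25], [-1, 5], [8, 3]].
Left-multiplying both sides by N⁻¹ gives P = N⁻¹(D − A).
det N = -6, so N⁻¹ = [[-1/3, -5/3, -1], [-1/3, -2/3, 0], [1/6, -1/6, 0]].
P = N⁻¹(D − A) = [[-2, -3], [5, 5], [-2, -5]].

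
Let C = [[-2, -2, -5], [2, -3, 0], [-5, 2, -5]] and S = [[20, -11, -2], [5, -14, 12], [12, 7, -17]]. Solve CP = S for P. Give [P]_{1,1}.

Left-multiplying both sides by C⁻¹ gives P = C⁻¹S.
det C = 5, so C⁻¹ = [[3, -4, -3], [2, -3, -2], [-11/5, 14/5, 2]].
P = C⁻¹S = [[3, -4, -3], [2, -3, -2], [-11/5, 14/5, 2]] · [[20, -11, -2], [5, -14, 12], [12, 7, -17]] = [[4, 2, -3], [1, 6, -6], [-6, -1, 4]].

4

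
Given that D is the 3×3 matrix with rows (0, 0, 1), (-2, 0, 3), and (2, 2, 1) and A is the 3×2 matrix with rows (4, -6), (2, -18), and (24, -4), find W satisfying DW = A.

W = [[5, 0], [5, 1], [4, -6]]

D is on the left of W, so left-multiply by D⁻¹: W = D⁻¹A.
D has determinant -4; D⁻¹ = [[3/2, -1/2, 0], [-2, 1/2, 1/2], [1, 0, 0]].
W = D⁻¹A = [[3/2, -1/2, 0], [-2, 1/2, 1/2], [1, 0, 0]] · [[4, -6], [2, -18], [24, -4]] = [[5, 0], [5, 1], [4, -6]].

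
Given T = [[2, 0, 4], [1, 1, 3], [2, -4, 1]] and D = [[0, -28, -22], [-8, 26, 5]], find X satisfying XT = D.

X = [[-4, -4, 6], [-2, 6, -5]]

T is on the right of X, so right-multiply by T⁻¹: X = DT⁻¹.
det T = 2; the adjugate gives T⁻¹ = [[13/2, -8, -2], [5/2, -3, -1], [-3, 4, 1]].
X = DT⁻¹ = [[0, -28, -22], [-8, 26, 5]] · [[13/2, -8, -2], [5/2, -3, -1], [-3, 4, 1]] = [[-4, -4, 6], [-2, 6, -5]].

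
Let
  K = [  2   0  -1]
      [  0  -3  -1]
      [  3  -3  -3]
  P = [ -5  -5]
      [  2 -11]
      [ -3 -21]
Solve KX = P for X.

X = [[-5, 0], [1, 2], [-5, 5]]

Left-multiplying both sides by K⁻¹ gives X = K⁻¹P.
det K = 3, so K⁻¹ = [[2, 1, -1], [-1, -1, 2/3], [3, 2, -2]].
X = K⁻¹P = [[2, 1, -1], [-1, -1, 2/3], [3, 2, -2]] · [[-5, -5], [2, -11], [-3, -21]] = [[-5, 0], [1, 2], [-5, 5]].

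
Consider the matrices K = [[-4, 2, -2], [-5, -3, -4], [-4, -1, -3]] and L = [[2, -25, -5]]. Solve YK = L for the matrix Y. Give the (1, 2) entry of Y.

Right-multiplying both sides by K⁻¹ gives Y = LK⁻¹.
det K = -4, so K⁻¹ = [[-5/4, -2, 7/2], [-1/4, -1, 3/2], [7/4, 3, -11/2]].
Y = LK⁻¹ = [[2, -25, -5]] · [[-5/4, -2, 7/2], [-1/4, -1, 3/2], [7/4, 3, -11/2]] = [[-5, 6, -3]].

6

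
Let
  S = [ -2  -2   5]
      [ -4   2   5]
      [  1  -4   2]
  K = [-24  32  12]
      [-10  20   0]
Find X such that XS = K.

S is on the right of X, so right-multiply by S⁻¹: X = KS⁻¹.
S has determinant -4; S⁻¹ = [[-6, 4, 5], [-13/4, 9/4, 5/2], [-7/2, 5/2, 3]].
X = KS⁻¹ = [[-24, 32, 12], [-10, 20, 0]] · [[-6, 4, 5], [-13/4, 9/4, 5/2], [-7/2, 5/2, 3]] = [[-2, 6, -4], [-5, 5, 0]].

X = [[-2, 6, -4], [-5, 5, 0]]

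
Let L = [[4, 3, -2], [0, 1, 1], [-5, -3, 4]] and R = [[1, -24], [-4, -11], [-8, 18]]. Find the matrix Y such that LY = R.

Left-multiplying both sides by L⁻¹ gives Y = L⁻¹R.
det L = 3; the adjugate gives L⁻¹ = [[7/3, -2, 5/3], [-5/3, 2, -4/3], [5/3, -1, 4/3]].
Y = L⁻¹R = [[7/3, -2, 5/3], [-5/3, 2, -4/3], [5/3, -1, 4/3]] · [[1, -24], [-4, -11], [-8, 18]] = [[-3, -4], [1, -6], [-5, -5]].

Y = [[-3, -4], [1, -6], [-5, -5]]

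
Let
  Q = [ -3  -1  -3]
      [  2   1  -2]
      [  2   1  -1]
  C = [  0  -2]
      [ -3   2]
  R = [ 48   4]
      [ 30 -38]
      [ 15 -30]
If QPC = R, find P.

Isolating P: multiply by Q⁻¹ from the left and C⁻¹ from the right, so P = Q⁻¹RC⁻¹.
Q has determinant -1; Q⁻¹ = [[-1, 4, -5], [2, -9, 12], [0, -1, 1]].
det C = -6; the adjugate gives C⁻¹ = [[-1/3, -1/3], [-1/2, 0]].
Q⁻¹R = [[-3, -6], [6, -10], [-15, 8]].
P = (Q⁻¹R)C⁻¹ = [[4, 1], [3, -2], [1, 5]].

P = [[4, 1], [3, -2], [1, 5]]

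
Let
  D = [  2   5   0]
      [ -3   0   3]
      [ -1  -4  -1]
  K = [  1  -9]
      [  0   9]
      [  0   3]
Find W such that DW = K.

Left-multiplying both sides by D⁻¹ gives W = D⁻¹K.
D has determinant -6; D⁻¹ = [[-2, -5/6, -5/2], [1, 1/3, 1], [-2, -1/2, -5/2]].
W = D⁻¹K = [[-2, -5/6, -5/2], [1, 1/3, 1], [-2, -1/2, -5/2]] · [[1, -9], [0, 9], [0, 3]] = [[-2, 3], [1, -3], [-2, 6]].

W = [[-2, 3], [1, -3], [-2, 6]]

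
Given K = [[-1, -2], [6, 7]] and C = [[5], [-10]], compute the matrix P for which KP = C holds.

P = [[3], [-4]]

Left-multiplying both sides by K⁻¹ gives P = K⁻¹C.
det K = 5, so K⁻¹ = [[7/5, 2/5], [-6/5, -1/5]].
P = K⁻¹C = [[7/5, 2/5], [-6/5, -1/5]] · [[5], [-10]] = [[3], [-4]].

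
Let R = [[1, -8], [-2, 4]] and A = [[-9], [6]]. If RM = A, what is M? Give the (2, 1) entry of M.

1

Since R multiplies M on the left, M = R⁻¹A.
det R = -12; the adjugate gives R⁻¹ = [[-1/3, -2/3], [-1/6, -1/12]].
M = R⁻¹A = [[-1/3, -2/3], [-1/6, -1/12]] · [[-9], [6]] = [[-1], [1]].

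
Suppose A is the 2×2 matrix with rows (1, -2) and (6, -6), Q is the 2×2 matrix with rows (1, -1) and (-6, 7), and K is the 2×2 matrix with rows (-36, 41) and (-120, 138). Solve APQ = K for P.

P = [[2, 1], [4, -2]]

Isolating P: multiply by A⁻¹ from the left and Q⁻¹ from the right, so P = A⁻¹KQ⁻¹.
det A = 6, so A⁻¹ = [[-1, 1/3], [-1, 1/6]].
Q has determinant 1; Q⁻¹ = [[7, 1], [6, 1]].
A⁻¹K = [[-4, 5], [16, -18]].
P = (A⁻¹K)Q⁻¹ = [[2, 1], [4, -2]].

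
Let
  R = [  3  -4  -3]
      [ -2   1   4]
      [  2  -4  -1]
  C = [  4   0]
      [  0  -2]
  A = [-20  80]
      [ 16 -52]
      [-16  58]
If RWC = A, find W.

W = R⁻¹AC⁻¹ (apply R⁻¹ on the left and C⁻¹ on the right).
det R = 3, so R⁻¹ = [[5, 8/3, -13/3], [2, 1, -2], [2, 4/3, -5/3]].
det C = -8; the adjugate gives C⁻¹ = [[1/4, 0], [0, -1/2]].
R⁻¹A = [[12, 10], [8, -8], [8, -6]].
W = (R⁻¹A)C⁻¹ = [[3, -5], [2, 4], [2, 3]].

W = [[3, -5], [2, 4], [2, 3]]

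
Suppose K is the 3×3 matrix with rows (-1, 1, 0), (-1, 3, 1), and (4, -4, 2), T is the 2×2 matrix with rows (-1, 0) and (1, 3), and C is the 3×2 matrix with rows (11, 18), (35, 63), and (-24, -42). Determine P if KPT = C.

P = [[3, -1], [-2, 5], [-5, 5]]

Left-multiply by K⁻¹ and right-multiply by T⁻¹: P = K⁻¹CT⁻¹.
det K = -4, so K⁻¹ = [[-5/2, 1/2, -1/4], [-3/2, 1/2, -1/4], [2, 0, 1/2]].
det T = -3, so T⁻¹ = [[-1, 0], [1/3, 1/3]].
K⁻¹C = [[-4, -3], [7, 15], [10, 15]].
P = (K⁻¹C)T⁻¹ = [[3, -1], [-2, 5], [-5, 5]].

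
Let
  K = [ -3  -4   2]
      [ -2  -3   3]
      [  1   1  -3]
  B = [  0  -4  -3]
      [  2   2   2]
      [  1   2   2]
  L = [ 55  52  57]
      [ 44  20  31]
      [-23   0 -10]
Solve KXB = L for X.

Left-multiply by K⁻¹ and right-multiply by B⁻¹: X = K⁻¹LB⁻¹.
det K = -4; the adjugate gives K⁻¹ = [[-3/2, 5/2, 3/2], [3/4, -7/4, -5/4], [-1/4, 1/4, -1/4]].
det B = 2, so B⁻¹ = [[0, 1, -1], [-1, 3/2, -3], [1, -2, 4]].
K⁻¹L = [[-7, -28, -23], [-7, 4, 1], [3, -8, -4]].
X = (K⁻¹L)B⁻¹ = [[5, -3, -1], [-3, -3, -1], [4, -1, 5]].

X = [[5, -3, -1], [-3, -3, -1], [4, -1, 5]]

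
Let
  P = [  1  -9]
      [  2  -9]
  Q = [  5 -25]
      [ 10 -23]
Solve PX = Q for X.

X = [[5, 2], [0, 3]]

Left-multiplying both sides by P⁻¹ gives X = P⁻¹Q.
det P = 9; the adjugate gives P⁻¹ = [[-1, 1], [-2/9, 1/9]].
X = P⁻¹Q = [[-1, 1], [-2/9, 1/9]] · [[5, -25], [10, -23]] = [[5, 2], [0, 3]].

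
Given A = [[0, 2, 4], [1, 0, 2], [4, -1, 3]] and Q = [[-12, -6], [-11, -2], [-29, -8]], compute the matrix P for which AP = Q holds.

Since A multiplies P on the left, P = A⁻¹Q.
det A = 6, so A⁻¹ = [[1/3, -5/3, 2/3], [5/6, -8/3, 2/3], [-1/6, 4/3, -1/3]].
P = A⁻¹Q = [[1/3, -5/3, 2/3], [5/6, -8/3, 2/3], [-1/6, 4/3, -1/3]] · [[-12, -6], [-11, -2], [-29, -8]] = [[-5, -4], [0, -5], [-3, 1]].

P = [[-5, -4], [0, -5], [-3, 1]]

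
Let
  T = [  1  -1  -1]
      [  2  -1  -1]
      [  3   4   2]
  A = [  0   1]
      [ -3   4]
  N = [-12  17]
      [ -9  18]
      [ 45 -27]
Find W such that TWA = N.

Left-multiply by T⁻¹ and right-multiply by A⁻¹: W = T⁻¹NA⁻¹.
det T = -2; the adjugate gives T⁻¹ = [[-1, 1, 0], [7/2, -5/2, 1/2], [-11/2, 7/2, -1/2]].
det A = 3, so A⁻¹ = [[4/3, -1/3], [1, 0]].
T⁻¹N = [[3, 1], [3, 1], [12, -17]].
W = (T⁻¹N)A⁻¹ = [[5, -1], [5, -1], [-1, -4]].

W = [[5, -1], [5, -1], [-1, -4]]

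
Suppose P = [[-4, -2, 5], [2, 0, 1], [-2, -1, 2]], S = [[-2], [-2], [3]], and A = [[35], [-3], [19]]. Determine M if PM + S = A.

M = [[-3], [0], [5]]

PM = A − S = [[37], [-1], [16]].
Since P multiplies M on the left, M = P⁻¹(A − S).
P has determinant -2; P⁻¹ = [[-1/2, 1/2, 1], [3, -1, -7], [1, 0, -2]].
M = P⁻¹(A − S) = [[-3], [0], [5]].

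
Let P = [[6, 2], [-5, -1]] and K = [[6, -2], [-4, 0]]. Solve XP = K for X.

Right-multiplying both sides by P⁻¹ gives X = KP⁻¹.
det P = 4, so P⁻¹ = [[-1/4, -1/2], [5/4, 3/2]].
X = KP⁻¹ = [[6, -2], [-4, 0]] · [[-1/4, -1/2], [5/4, 3/2]] = [[-4, -6], [1, 2]].

X = [[-4, -6], [1, 2]]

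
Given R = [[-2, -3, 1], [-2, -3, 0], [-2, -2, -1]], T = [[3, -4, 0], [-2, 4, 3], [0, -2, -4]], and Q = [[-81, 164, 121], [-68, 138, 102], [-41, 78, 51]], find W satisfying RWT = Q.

W = [[1, -5, -3], [2, -4, 5], [-1, 5, -1]]

W = R⁻¹QT⁻¹ (apply R⁻¹ on the left and T⁻¹ on the right).
det R = -2, so R⁻¹ = [[-3/2, 5/2, -3/2], [1, -2, 1], [1, -1, 0]].
T has determinant 2; T⁻¹ = [[-5, -8, -6], [-4, -6, -9/2], [2, 3, 2]].
R⁻¹Q = [[13, -18, -3], [14, -34, -32], [-13, 26, 19]].
W = (R⁻¹Q)T⁻¹ = [[1, -5, -3], [2, -4, 5], [-1, 5, -1]].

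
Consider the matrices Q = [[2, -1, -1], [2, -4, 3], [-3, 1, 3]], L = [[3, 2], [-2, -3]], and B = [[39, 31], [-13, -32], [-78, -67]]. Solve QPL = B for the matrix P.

P = Q⁻¹BL⁻¹ (apply Q⁻¹ on the left and L⁻¹ on the right).
det Q = -5; the adjugate gives Q⁻¹ = [[3, -2/5, 7/5], [3, -3/5, 8/5], [2, -1/5, 6/5]].
det L = -5, so L⁻¹ = [[3/5, 2/5], [-2/5, -3/5]].
Q⁻¹B = [[13, 12], [0, 5], [-13, -12]].
P = (Q⁻¹B)L⁻¹ = [[3, -2], [-2, -3], [-3, 2]].

P = [[3, -2], [-2, -3], [-3, 2]]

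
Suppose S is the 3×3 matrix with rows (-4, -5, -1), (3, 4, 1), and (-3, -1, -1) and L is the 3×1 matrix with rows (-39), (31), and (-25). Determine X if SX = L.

X = [[6], [2], [5]]

S is on the left of X, so left-multiply by S⁻¹: X = S⁻¹L.
det S = 3, so S⁻¹ = [[-1, -4/3, -1/3], [0, 1/3, 1/3], [3, 11/3, -1/3]].
X = S⁻¹L = [[-1, -4/3, -1/3], [0, 1/3, 1/3], [3, 11/3, -1/3]] · [[-39], [31], [-25]] = [[6], [2], [5]].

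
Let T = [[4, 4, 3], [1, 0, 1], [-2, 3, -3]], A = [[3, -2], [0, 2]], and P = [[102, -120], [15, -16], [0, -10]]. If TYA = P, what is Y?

Isolating Y: multiply by T⁻¹ from the left and A⁻¹ from the right, so Y = T⁻¹PA⁻¹.
det T = 1; the adjugate gives T⁻¹ = [[-3, 21, 4], [1, -6, -1], [3, -20, -4]].
det A = 6; the adjugate gives A⁻¹ = [[1/3, 1/3], [0, 1/2]].
T⁻¹P = [[9, -16], [12, -14], [6, 0]].
Y = (T⁻¹P)A⁻¹ = [[3, -5], [4, -3], [2, 2]].

Y = [[3, -5], [4, -3], [2, 2]]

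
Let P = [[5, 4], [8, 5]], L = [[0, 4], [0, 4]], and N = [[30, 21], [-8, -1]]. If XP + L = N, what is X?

X = [[-2, 5], [0, -1]]

XP = N − L = [[30, 17], [-8, -5]].
Right-multiplying both sides by P⁻¹ gives X = (N − L)P⁻¹.
det P = -7, so P⁻¹ = [[-5/7, 4/7], [8/7, -5/7]].
X = (N − L)P⁻¹ = [[-2, 5], [0, -1]].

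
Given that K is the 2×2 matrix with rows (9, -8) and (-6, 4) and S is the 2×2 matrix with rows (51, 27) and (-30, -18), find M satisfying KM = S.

K is on the left of M, so left-multiply by K⁻¹: M = K⁻¹S.
det K = -12; the adjugate gives K⁻¹ = [[-1/3, -2/3], [-1/2, -3/4]].
M = K⁻¹S = [[-1/3, -2/3], [-1/2, -3/4]] · [[51, 27], [-30, -18]] = [[3, 3], [-3, 0]].

M = [[3, 3], [-3, 0]]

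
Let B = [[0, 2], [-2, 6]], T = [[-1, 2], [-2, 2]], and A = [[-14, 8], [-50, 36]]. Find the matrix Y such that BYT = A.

Y = [[-2, -1], [-3, 5]]

Y = B⁻¹AT⁻¹ (apply B⁻¹ on the left and T⁻¹ on the right).
det B = 4; the adjugate gives B⁻¹ = [[3/2, -1/2], [1/2, 0]].
det T = 2; the adjugate gives T⁻¹ = [[1, -1], [1, -1/2]].
B⁻¹A = [[4, -6], [-7, 4]].
Y = (B⁻¹A)T⁻¹ = [[-2, -1], [-3, 5]].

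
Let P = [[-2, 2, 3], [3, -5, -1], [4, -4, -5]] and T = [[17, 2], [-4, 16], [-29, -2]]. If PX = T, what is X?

X = [[-3, -4], [-2, -6], [5, 2]]

P is on the left of X, so left-multiply by P⁻¹: X = P⁻¹T.
P has determinant 4; P⁻¹ = [[21/4, -1/2, 13/4], [11/4, -1/2, 7/4], [2, 0, 1]].
X = P⁻¹T = [[21/4, -1/2, 13/4], [11/4, -1/2, 7/4], [2, 0, 1]] · [[17, 2], [-4, 16], [-29, -2]] = [[-3, -4], [-2, -6], [5, 2]].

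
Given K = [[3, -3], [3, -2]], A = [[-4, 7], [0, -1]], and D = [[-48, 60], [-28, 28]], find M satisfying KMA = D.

M = [[-1, 5], [-5, -3]]

M = K⁻¹DA⁻¹ (apply K⁻¹ on the left and A⁻¹ on the right).
det K = 3; the adjugate gives K⁻¹ = [[-2/3, 1], [-1, 1]].
det A = 4, so A⁻¹ = [[-1/4, -7/4], [0, -1]].
K⁻¹D = [[4, -12], [20, -32]].
M = (K⁻¹D)A⁻¹ = [[-1, 5], [-5, -3]].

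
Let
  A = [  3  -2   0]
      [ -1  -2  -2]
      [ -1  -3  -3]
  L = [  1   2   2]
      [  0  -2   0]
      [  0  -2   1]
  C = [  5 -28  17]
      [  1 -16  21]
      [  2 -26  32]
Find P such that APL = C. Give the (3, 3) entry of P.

Left-multiply by A⁻¹ and right-multiply by L⁻¹: P = A⁻¹CL⁻¹.
A has determinant 2; A⁻¹ = [[0, -3, 2], [-1/2, -9/2, 3], [1/2, 11/2, -4]].
L has determinant -2; L⁻¹ = [[1, 3, -2], [0, -1/2, 0], [0, -1, 1]].
A⁻¹C = [[1, -4, 1], [-1, 8, -7], [0, 2, -4]].
P = (A⁻¹C)L⁻¹ = [[1, 4, -1], [-1, 0, -5], [0, 3, -4]].

-4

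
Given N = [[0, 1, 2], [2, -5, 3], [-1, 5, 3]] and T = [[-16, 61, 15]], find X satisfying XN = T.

X = [[6, -5, 6]]

N is on the right of X, so right-multiply by N⁻¹: X = TN⁻¹.
det N = 1, so N⁻¹ = [[-30, 7, 13], [-9, 2, 4], [5, -1, -2]].
X = TN⁻¹ = [[-16, 61, 15]] · [[-30, 7, 13], [-9, 2, 4], [5, -1, -2]] = [[6, -5, 6]].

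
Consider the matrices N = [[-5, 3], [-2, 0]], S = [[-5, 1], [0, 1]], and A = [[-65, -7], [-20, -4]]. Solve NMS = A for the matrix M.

M = N⁻¹AS⁻¹ (apply N⁻¹ on the left and S⁻¹ on the right).
det N = 6, so N⁻¹ = [[0, -1/2], [1/3, -5/6]].
det S = -5; the adjugate gives S⁻¹ = [[-1/5, 1/5], [0, 1]].
N⁻¹A = [[10, 2], [-5, 1]].
M = (N⁻¹A)S⁻¹ = [[-2, 4], [1, 0]].

M = [[-2, 4], [1, 0]]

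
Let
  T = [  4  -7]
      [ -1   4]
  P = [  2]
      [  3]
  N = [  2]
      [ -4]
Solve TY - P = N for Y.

Y = [[1], [0]]

TY = N + P = [[4], [-1]].
T is on the left of Y, so left-multiply by T⁻¹: Y = T⁻¹(N + P).
T has determinant 9; T⁻¹ = [[4/9, 7/9], [1/9, 4/9]].
Y = T⁻¹(N + P) = [[1], [0]].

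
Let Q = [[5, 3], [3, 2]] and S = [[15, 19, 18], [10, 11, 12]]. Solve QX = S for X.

X = [[0, 5, 0], [5, -2, 6]]

Left-multiplying both sides by Q⁻¹ gives X = Q⁻¹S.
det Q = 1; the adjugate gives Q⁻¹ = [[2, -3], [-3, 5]].
X = Q⁻¹S = [[2, -3], [-3, 5]] · [[15, 19, 18], [10, 11, 12]] = [[0, 5, 0], [5, -2, 6]].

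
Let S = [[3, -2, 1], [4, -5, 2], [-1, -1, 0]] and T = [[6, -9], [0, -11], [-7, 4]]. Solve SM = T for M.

S is on the left of M, so left-multiply by S⁻¹: M = S⁻¹T.
S has determinant 1; S⁻¹ = [[2, -1, 1], [-2, 1, -2], [-9, 5, -7]].
M = S⁻¹T = [[2, -1, 1], [-2, 1, -2], [-9, 5, -7]] · [[6, -9], [0, -11], [-7, 4]] = [[5, -3], [2, -1], [-5, -2]].

M = [[5, -3], [2, -1], [-5, -2]]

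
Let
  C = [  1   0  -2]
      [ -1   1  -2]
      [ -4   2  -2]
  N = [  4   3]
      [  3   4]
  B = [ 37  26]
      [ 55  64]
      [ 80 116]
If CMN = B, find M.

M = C⁻¹BN⁻¹ (apply C⁻¹ on the left and N⁻¹ on the right).
det C = -2, so C⁻¹ = [[-1, 2, -1], [-3, 5, -2], [-1, 1, -1/2]].
det N = 7; the adjugate gives N⁻¹ = [[4/7, -3/7], [-3/7, 4/7]].
C⁻¹B = [[-7, -14], [4, 10], [-22, -20]].
M = (C⁻¹B)N⁻¹ = [[2, -5], [-2, 4], [-4, -2]].

M = [[2, -5], [-2, 4], [-4, -2]]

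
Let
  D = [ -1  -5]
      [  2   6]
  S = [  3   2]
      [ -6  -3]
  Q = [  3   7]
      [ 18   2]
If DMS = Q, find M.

Left-multiply by D⁻¹ and right-multiply by S⁻¹: M = D⁻¹QS⁻¹.
D has determinant 4; D⁻¹ = [[3/2, 5/4], [-1/2, -1/4]].
det S = 3, so S⁻¹ = [[-1, -2/3], [2, 1]].
D⁻¹Q = [[27, 13], [-6, -4]].
M = (D⁻¹Q)S⁻¹ = [[-1, -5], [-2, 0]].

M = [[-1, -5], [-2, 0]]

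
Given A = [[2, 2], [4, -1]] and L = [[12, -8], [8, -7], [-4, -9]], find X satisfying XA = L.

X = [[-2, 4], [-2, 3], [-4, 1]]

A is on the right of X, so right-multiply by A⁻¹: X = LA⁻¹.
det A = -10, so A⁻¹ = [[1/10, 1/5], [2/5, -1/5]].
X = LA⁻¹ = [[12, -8], [8, -7], [-4, -9]] · [[1/10, 1/5], [2/5, -1/5]] = [[-2, 4], [-2, 3], [-4, 1]].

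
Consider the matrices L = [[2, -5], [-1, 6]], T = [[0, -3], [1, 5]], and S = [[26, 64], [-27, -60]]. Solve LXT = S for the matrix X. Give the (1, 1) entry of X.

1

Left-multiply by L⁻¹ and right-multiply by T⁻¹: X = L⁻¹ST⁻¹.
L has determinant 7; L⁻¹ = [[6/7, 5/7], [1/7, 2/7]].
det T = 3, so T⁻¹ = [[5/3, 1], [-1/3, 0]].
L⁻¹S = [[3, 12], [-4, -8]].
X = (L⁻¹S)T⁻¹ = [[1, 3], [-4, -4]].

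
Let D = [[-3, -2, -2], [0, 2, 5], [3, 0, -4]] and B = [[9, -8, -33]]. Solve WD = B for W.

D is on the right of W, so right-multiply by D⁻¹: W = BD⁻¹.
D has determinant 6; D⁻¹ = [[-4/3, -4/3, -1], [5/2, 3, 5/2], [-1, -1, -1]].
W = BD⁻¹ = [[9, -8, -33]] · [[-4/3, -4/3, -1], [5/2, 3, 5/2], [-1, -1, -1]] = [[1, -3, 4]].

W = [[1, -3, 4]]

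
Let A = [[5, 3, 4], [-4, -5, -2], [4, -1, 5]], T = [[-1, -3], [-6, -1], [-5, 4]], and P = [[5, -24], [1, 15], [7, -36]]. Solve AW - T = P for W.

AW = P + T = [[4, -27], [-5, 14], [2, -32]].
A is on the left of W, so left-multiply by A⁻¹: W = A⁻¹(P + T).
A has determinant -3; A⁻¹ = [[9, 19/3, -14/3], [-4, -3, 2], [-8, -17/3, 13/3]].
W = A⁻¹(P + T) = [[-5, -5], [3, 2], [5, -2]].

W = [[-5, -5], [3, 2], [5, -2]]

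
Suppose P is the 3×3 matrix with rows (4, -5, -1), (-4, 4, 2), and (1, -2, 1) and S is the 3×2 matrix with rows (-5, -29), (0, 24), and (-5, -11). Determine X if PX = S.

Left-multiplying both sides by P⁻¹ gives X = P⁻¹S.
P has determinant -2; P⁻¹ = [[-4, -7/2, 3], [-3, -5/2, 2], [-2, -3/2, 2]].
X = P⁻¹S = [[-4, -7/2, 3], [-3, -5/2, 2], [-2, -3/2, 2]] · [[-5, -29], [0, 24], [-5, -11]] = [[5, -1], [5, 5], [0, 0]].

X = [[5, -1], [5, 5], [0, 0]]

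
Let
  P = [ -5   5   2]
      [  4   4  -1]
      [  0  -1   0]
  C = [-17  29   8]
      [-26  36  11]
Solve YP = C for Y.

Y = [[5, 2, 4], [6, 1, -2]]

Since P sits to the right of Y, Y = CP⁻¹.
P has determinant -3; P⁻¹ = [[1/3, 2/3, 13/3], [0, 0, -1], [4/3, 5/3, 40/3]].
Y = CP⁻¹ = [[-17, 29, 8], [-26, 36, 11]] · [[1/3, 2/3, 13/3], [0, 0, -1], [4/3, 5/3, 40/3]] = [[5, 2, 4], [6, 1, -2]].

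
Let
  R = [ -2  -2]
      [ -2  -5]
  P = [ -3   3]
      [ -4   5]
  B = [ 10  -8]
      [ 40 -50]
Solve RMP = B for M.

M = [[5, -5], [-2, 4]]

Isolating M: multiply by R⁻¹ from the left and P⁻¹ from the right, so M = R⁻¹BP⁻¹.
det R = 6; the adjugate gives R⁻¹ = [[-5/6, 1/3], [1/3, -1/3]].
P has determinant -3; P⁻¹ = [[-5/3, 1], [-4/3, 1]].
R⁻¹B = [[5, -10], [-10, 14]].
M = (R⁻¹B)P⁻¹ = [[5, -5], [-2, 4]].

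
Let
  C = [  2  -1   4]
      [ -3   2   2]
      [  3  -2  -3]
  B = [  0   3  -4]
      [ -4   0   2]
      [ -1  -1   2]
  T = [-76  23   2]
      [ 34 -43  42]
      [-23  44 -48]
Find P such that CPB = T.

P = C⁻¹TB⁻¹ (apply C⁻¹ on the left and B⁻¹ on the right).
det C = -1; the adjugate gives C⁻¹ = [[2, 11, 10], [3, 18, 16], [0, -1, -1]].
B has determinant 2; B⁻¹ = [[1, -1, 3], [3, -2, 8], [2, -3/2, 6]].
C⁻¹T = [[-8, 13, -14], [16, -1, -6], [-11, -1, 6]].
P = (C⁻¹T)B⁻¹ = [[3, 3, -4], [1, -5, 4], [-2, 4, -5]].

P = [[3, 3, -4], [1, -5, 4], [-2, 4, -5]]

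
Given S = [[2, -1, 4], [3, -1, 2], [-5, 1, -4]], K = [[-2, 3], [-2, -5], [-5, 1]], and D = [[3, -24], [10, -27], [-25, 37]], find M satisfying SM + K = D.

M = [[5, -3], [1, 5], [-1, -4]]

SM = D − K = [[5, -27], [12, -22], [-20, 36]].
S is on the left of M, so left-multiply by S⁻¹: M = S⁻¹(D − K).
det S = -6, so S⁻¹ = [[-1/3, 0, -1/3], [-1/3, -2, -4/3], [1/3, -1/2, -1/6]].
M = S⁻¹(D − K) = [[5, -3], [1, 5], [-1, -4]].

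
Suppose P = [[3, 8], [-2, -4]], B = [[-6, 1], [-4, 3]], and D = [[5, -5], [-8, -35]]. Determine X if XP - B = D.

X = [[-1, -1], [-4, 0]]

XP = D + B = [[-1, -4], [-12, -32]].
Since P sits to the right of X, X = (D + B)P⁻¹.
P has determinant 4; P⁻¹ = [[-1, -2], [1/2, 3/4]].
X = (D + B)P⁻¹ = [[-1, -1], [-4, 0]].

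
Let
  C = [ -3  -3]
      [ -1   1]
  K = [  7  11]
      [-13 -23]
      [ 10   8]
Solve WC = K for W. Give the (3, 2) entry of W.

Since C sits to the right of W, W = KC⁻¹.
det C = -6; the adjugate gives C⁻¹ = [[-1/6, -1/2], [-1/6, 1/2]].
W = KC⁻¹ = [[7, 11], [-13, -23], [10, 8]] · [[-1/6, -1/2], [-1/6, 1/2]] = [[-3, 2], [6, -5], [-3, -1]].

-1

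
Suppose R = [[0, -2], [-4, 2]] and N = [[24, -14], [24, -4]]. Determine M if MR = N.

Since R sits to the right of M, M = NR⁻¹.
det R = -8, so R⁻¹ = [[-1/4, -1/4], [-1/2, 0]].
M = NR⁻¹ = [[24, -14], [24, -4]] · [[-1/4, -1/4], [-1/2, 0]] = [[1, -6], [-4, -6]].

M = [[1, -6], [-4, -6]]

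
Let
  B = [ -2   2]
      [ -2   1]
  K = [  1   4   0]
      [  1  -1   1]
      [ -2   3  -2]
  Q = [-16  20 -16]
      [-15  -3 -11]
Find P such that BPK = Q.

P = B⁻¹QK⁻¹ (apply B⁻¹ on the left and K⁻¹ on the right).
det B = 2; the adjugate gives B⁻¹ = [[1/2, -1], [1, -1]].
K has determinant -1; K⁻¹ = [[1, -8, -4], [0, 2, 1], [-1, 11, 5]].
B⁻¹Q = [[7, 13, 3], [-1, 23, -5]].
P = (B⁻¹Q)K⁻¹ = [[4, 3, 0], [4, -1, 2]].

P = [[4, 3, 0], [4, -1, 2]]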